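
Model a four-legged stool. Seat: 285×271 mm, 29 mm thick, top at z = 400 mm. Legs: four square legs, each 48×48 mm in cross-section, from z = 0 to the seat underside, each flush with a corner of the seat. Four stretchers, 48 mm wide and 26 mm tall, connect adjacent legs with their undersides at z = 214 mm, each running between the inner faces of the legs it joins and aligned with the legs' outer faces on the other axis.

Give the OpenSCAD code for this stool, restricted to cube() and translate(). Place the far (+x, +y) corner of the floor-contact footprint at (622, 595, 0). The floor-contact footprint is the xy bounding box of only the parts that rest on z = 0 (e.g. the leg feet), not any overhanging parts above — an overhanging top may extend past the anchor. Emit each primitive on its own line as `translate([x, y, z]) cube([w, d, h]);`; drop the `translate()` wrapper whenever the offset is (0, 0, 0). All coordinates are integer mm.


translate([337, 324, 371]) cube([285, 271, 29]);
translate([337, 324, 0]) cube([48, 48, 371]);
translate([574, 324, 0]) cube([48, 48, 371]);
translate([337, 547, 0]) cube([48, 48, 371]);
translate([574, 547, 0]) cube([48, 48, 371]);
translate([385, 324, 214]) cube([189, 48, 26]);
translate([385, 547, 214]) cube([189, 48, 26]);
translate([337, 372, 214]) cube([48, 175, 26]);
translate([574, 372, 214]) cube([48, 175, 26]);


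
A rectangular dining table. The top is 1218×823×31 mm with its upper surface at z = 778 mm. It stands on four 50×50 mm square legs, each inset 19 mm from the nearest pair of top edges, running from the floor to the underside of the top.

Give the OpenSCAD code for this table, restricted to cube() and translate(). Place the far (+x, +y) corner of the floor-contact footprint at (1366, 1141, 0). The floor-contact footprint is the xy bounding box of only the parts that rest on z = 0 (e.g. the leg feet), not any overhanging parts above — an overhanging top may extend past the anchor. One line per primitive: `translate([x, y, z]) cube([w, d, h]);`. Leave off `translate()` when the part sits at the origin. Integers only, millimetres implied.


translate([167, 337, 747]) cube([1218, 823, 31]);
translate([186, 356, 0]) cube([50, 50, 747]);
translate([1316, 356, 0]) cube([50, 50, 747]);
translate([186, 1091, 0]) cube([50, 50, 747]);
translate([1316, 1091, 0]) cube([50, 50, 747]);


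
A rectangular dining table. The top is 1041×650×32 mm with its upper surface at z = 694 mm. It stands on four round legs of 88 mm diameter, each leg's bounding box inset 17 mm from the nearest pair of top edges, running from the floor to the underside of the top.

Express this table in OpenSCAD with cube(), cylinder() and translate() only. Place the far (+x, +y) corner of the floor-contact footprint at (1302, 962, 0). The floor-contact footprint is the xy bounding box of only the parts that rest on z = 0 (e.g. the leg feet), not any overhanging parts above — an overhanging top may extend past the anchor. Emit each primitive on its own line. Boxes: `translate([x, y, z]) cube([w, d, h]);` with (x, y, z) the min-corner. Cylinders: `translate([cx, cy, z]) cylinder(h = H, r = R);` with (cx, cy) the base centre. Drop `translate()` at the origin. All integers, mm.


// leg_h = 694 - 32 = 662
translate([278, 329, 662]) cube([1041, 650, 32]);
translate([339, 390, 0]) cylinder(h = 662, r = 44);
translate([1258, 390, 0]) cylinder(h = 662, r = 44);
translate([339, 918, 0]) cylinder(h = 662, r = 44);
translate([1258, 918, 0]) cylinder(h = 662, r = 44);


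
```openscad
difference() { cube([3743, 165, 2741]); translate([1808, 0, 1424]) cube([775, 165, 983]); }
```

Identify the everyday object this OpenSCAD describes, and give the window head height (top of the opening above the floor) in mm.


A wall with a window opening. The window head height is 2407 mm.

A wall with a rectangular opening subtracted — a window. Sill at z = 1424, opening 983 mm tall, so the head is at 1424 + 983 = 2407 mm.


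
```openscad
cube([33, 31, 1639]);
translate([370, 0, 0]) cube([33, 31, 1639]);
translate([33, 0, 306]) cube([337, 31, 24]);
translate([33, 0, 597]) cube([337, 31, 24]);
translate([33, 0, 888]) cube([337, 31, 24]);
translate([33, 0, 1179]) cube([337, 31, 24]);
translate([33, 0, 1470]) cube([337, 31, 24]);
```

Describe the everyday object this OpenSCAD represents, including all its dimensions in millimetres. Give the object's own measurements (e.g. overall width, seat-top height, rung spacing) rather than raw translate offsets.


A straight ladder. Two 33×31 mm vertical rails, 1639 mm tall, stand 403 mm apart (outside-to-outside) with their front faces coplanar on the −y side. 5 rungs, each 31 mm deep and 24 mm tall, span between the inner faces of the rails, front faces flush with the rails. The lowest rung's underside is at z = 306 mm and rungs are spaced 291 mm apart (underside to underside).


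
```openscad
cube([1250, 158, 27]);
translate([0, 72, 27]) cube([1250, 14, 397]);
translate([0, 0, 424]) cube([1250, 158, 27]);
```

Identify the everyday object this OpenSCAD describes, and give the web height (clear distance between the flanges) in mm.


An I-beam. The web height is 397 mm.

Two wide flanges with a thin centred web — an I-beam. Overall 451 mm minus two 27 mm flanges gives a web of 451 − 2·27 = 397 mm.


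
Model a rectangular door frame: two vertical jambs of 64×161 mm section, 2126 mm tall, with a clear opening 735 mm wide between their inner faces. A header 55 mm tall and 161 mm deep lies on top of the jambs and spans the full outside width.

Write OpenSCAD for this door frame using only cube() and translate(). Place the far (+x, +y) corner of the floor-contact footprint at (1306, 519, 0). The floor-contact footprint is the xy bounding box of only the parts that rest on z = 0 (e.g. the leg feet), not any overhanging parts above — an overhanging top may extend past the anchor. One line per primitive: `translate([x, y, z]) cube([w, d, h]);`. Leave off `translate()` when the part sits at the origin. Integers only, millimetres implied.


translate([443, 358, 0]) cube([64, 161, 2126]);
translate([1242, 358, 0]) cube([64, 161, 2126]);
translate([443, 358, 2126]) cube([863, 161, 55]);


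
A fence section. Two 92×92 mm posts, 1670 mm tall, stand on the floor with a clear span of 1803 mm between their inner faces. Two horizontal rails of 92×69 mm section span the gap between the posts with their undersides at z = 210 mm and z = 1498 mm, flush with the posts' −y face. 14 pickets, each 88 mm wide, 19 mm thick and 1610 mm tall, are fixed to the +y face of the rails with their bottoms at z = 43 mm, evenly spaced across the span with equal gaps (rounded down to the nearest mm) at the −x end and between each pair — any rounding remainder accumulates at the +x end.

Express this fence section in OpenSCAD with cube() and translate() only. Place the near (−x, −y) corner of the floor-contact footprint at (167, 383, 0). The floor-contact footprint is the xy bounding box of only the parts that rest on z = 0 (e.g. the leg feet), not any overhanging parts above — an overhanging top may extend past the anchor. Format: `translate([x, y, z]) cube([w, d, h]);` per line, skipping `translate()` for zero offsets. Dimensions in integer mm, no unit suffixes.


translate([167, 383, 0]) cube([92, 92, 1670]);
translate([2062, 383, 0]) cube([92, 92, 1670]);
translate([259, 383, 210]) cube([1803, 92, 69]);
translate([259, 383, 1498]) cube([1803, 92, 69]);
translate([297, 475, 43]) cube([88, 19, 1610]);
translate([423, 475, 43]) cube([88, 19, 1610]);
translate([549, 475, 43]) cube([88, 19, 1610]);
translate([675, 475, 43]) cube([88, 19, 1610]);
translate([801, 475, 43]) cube([88, 19, 1610]);
translate([927, 475, 43]) cube([88, 19, 1610]);
translate([1053, 475, 43]) cube([88, 19, 1610]);
translate([1179, 475, 43]) cube([88, 19, 1610]);
translate([1305, 475, 43]) cube([88, 19, 1610]);
translate([1431, 475, 43]) cube([88, 19, 1610]);
translate([1557, 475, 43]) cube([88, 19, 1610]);
translate([1683, 475, 43]) cube([88, 19, 1610]);
translate([1809, 475, 43]) cube([88, 19, 1610]);
translate([1935, 475, 43]) cube([88, 19, 1610]);


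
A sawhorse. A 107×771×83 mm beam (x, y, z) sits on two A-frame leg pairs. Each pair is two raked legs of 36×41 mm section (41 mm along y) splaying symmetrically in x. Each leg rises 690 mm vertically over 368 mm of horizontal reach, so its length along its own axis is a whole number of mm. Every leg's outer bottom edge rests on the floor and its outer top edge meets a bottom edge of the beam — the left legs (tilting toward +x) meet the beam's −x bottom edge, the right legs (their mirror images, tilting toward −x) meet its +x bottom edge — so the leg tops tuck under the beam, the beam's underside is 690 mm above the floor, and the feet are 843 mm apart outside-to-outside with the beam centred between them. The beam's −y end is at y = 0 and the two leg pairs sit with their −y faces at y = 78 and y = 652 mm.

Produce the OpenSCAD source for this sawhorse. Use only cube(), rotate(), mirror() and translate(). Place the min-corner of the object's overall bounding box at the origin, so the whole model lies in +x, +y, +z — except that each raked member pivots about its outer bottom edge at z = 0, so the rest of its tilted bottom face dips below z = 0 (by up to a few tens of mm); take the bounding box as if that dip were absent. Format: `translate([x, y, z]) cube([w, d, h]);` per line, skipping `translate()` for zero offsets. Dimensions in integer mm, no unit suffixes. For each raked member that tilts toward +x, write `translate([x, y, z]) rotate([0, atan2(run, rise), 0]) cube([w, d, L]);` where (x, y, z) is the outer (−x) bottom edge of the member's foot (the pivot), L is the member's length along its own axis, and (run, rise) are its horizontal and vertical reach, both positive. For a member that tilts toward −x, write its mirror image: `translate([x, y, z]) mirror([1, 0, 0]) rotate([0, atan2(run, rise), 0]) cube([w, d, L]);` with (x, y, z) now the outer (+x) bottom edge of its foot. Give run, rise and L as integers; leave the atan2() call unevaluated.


// leg length = √(368² + 690²) = 782
// right-leg outer foot x = 2·368 + 107 = 843
// beam min-corner = (368, 0, 690)
translate([368, 0, 690]) cube([107, 771, 83]);
translate([0, 78, 0]) rotate([0, atan2(368, 690), 0]) cube([36, 41, 782]);
translate([843, 78, 0]) mirror([1, 0, 0]) rotate([0, atan2(368, 690), 0]) cube([36, 41, 782]);
translate([0, 652, 0]) rotate([0, atan2(368, 690), 0]) cube([36, 41, 782]);
translate([843, 652, 0]) mirror([1, 0, 0]) rotate([0, atan2(368, 690), 0]) cube([36, 41, 782]);


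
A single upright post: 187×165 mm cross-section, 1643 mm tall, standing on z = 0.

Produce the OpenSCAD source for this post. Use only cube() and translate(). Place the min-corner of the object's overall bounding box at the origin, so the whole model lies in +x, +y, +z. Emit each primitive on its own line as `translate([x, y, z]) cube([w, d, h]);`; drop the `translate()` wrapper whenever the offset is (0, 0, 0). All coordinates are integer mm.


cube([187, 165, 1643]);


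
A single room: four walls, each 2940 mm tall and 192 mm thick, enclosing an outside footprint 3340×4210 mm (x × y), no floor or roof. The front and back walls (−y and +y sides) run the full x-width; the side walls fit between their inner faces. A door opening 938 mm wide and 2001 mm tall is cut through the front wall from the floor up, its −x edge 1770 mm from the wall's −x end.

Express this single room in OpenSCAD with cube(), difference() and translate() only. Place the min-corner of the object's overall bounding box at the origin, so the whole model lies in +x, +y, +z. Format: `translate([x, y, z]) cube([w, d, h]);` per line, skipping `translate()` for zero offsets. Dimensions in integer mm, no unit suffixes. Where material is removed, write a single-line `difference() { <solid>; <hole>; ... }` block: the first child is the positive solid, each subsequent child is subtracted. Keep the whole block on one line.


difference() { cube([3340, 192, 2940]); translate([1770, 0, 0]) cube([938, 192, 2001]); }
translate([0, 4018, 0]) cube([3340, 192, 2940]);
translate([0, 192, 0]) cube([192, 3826, 2940]);
translate([3148, 192, 0]) cube([192, 3826, 2940]);


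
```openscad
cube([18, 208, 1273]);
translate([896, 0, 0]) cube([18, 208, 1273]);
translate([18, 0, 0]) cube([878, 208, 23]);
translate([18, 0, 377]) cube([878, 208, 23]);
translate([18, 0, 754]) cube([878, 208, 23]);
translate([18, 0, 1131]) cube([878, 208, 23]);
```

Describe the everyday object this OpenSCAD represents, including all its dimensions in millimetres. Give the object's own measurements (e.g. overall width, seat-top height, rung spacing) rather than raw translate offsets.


An open bookshelf. Two side panels, each 18 mm thick, 208 mm deep and 1273 mm tall, stand 914 mm apart (outside-to-outside). Between them sit 4 shelves, each 23 mm thick and 208 mm deep, spanning the full gap between the sides. The bottom shelf rests on the floor (its underside at z = 0) and the clear gap between one shelf's top and the next shelf's underside is 354 mm.


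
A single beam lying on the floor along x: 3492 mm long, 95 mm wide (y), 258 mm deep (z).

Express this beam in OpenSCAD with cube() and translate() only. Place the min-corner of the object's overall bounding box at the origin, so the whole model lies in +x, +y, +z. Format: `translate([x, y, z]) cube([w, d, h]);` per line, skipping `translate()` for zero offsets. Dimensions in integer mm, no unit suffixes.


cube([3492, 95, 258]);


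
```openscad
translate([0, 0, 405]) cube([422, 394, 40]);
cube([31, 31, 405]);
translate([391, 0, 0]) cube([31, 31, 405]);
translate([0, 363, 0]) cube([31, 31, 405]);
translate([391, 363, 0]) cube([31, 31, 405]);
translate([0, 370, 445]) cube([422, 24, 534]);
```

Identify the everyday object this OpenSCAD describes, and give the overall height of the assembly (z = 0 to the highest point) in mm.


A chair. The overall height is 979 mm.

A slab on four corner posts with a tall panel at the back — a chair. The seat slab sits at z = 405 with thickness 40, and the 534 mm backrest starts at the seat top, so the overall height is 405 + 40 + 534 = 979 mm.


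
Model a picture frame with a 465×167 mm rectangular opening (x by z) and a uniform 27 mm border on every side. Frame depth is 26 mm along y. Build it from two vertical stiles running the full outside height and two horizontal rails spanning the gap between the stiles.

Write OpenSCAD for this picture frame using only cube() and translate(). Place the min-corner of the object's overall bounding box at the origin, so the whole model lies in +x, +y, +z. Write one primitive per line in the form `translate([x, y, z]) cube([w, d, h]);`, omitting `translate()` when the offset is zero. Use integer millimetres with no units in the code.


cube([27, 26, 221]);
translate([492, 0, 0]) cube([27, 26, 221]);
translate([27, 0, 0]) cube([465, 26, 27]);
translate([27, 0, 194]) cube([465, 26, 27]);


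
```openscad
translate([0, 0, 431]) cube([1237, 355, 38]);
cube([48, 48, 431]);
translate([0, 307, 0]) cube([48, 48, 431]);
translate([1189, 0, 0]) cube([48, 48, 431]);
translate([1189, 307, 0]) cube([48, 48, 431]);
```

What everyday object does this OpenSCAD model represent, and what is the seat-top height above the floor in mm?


A bench. The seat-top height is 469 mm.

A long slab on four corner posts — a bench. The slab sits at z = 431 with thickness 38, so the top is 431 + 38 = 469 mm.


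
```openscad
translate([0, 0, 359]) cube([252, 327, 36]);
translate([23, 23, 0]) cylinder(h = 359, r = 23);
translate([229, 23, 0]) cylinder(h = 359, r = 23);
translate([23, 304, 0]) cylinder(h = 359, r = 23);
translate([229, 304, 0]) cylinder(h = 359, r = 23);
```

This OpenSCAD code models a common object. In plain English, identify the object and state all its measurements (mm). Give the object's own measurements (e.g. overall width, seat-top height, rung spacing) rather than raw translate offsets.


A four-legged stool. The seat is a 252×327×36 mm slab whose top surface is at z = 395 mm; four round legs, each 46 mm in diameter, run from the floor (z = 0) to the underside of the seat, each leg's axis is inset half a diameter from the nearest pair of seat edges (so the leg's bounding box is flush with the corner).


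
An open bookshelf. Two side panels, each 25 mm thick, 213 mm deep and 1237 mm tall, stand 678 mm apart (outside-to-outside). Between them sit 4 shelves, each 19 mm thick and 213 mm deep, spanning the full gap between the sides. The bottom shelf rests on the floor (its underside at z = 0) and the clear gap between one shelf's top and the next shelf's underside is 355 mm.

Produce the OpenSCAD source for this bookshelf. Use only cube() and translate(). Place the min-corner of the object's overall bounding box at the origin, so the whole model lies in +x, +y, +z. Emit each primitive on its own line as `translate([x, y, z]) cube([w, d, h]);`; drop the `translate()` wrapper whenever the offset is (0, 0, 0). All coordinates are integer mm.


cube([25, 213, 1237]);
translate([653, 0, 0]) cube([25, 213, 1237]);
translate([25, 0, 0]) cube([628, 213, 19]);
translate([25, 0, 374]) cube([628, 213, 19]);
translate([25, 0, 748]) cube([628, 213, 19]);
translate([25, 0, 1122]) cube([628, 213, 19]);


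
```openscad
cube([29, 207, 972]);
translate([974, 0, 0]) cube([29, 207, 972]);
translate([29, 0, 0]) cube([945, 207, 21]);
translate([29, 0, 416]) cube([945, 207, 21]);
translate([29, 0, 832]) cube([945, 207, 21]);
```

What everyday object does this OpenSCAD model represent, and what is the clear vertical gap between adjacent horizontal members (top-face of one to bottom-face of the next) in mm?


A bookshelf. The clear shelf gap is 395 mm.

Two tall side panels with 3 horizontal boards between them — a bookshelf. The first two shelf undersides are at z = 0 and z = 416; with shelf thickness 21, the clear gap is 416 − 0 − 21 = 395 mm.


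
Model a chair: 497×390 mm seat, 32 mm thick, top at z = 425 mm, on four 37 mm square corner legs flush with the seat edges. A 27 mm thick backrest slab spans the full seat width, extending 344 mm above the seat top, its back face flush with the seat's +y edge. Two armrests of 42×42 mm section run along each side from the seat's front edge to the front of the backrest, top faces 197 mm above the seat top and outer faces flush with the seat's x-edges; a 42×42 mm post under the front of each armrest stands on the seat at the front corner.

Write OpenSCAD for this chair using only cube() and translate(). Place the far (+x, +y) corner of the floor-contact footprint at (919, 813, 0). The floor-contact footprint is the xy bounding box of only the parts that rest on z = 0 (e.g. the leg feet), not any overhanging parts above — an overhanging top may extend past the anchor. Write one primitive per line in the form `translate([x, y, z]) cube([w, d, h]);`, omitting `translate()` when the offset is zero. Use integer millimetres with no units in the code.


// leg_h = 425 - 32 = 393
// arm post h = 197 - 42 = 155
translate([422, 423, 393]) cube([497, 390, 32]);
translate([422, 423, 0]) cube([37, 37, 393]);
translate([882, 423, 0]) cube([37, 37, 393]);
translate([422, 776, 0]) cube([37, 37, 393]);
translate([882, 776, 0]) cube([37, 37, 393]);
translate([422, 786, 425]) cube([497, 27, 344]);
translate([422, 423, 580]) cube([42, 363, 42]);
translate([877, 423, 580]) cube([42, 363, 42]);
translate([422, 423, 425]) cube([42, 42, 155]);
translate([877, 423, 425]) cube([42, 42, 155]);


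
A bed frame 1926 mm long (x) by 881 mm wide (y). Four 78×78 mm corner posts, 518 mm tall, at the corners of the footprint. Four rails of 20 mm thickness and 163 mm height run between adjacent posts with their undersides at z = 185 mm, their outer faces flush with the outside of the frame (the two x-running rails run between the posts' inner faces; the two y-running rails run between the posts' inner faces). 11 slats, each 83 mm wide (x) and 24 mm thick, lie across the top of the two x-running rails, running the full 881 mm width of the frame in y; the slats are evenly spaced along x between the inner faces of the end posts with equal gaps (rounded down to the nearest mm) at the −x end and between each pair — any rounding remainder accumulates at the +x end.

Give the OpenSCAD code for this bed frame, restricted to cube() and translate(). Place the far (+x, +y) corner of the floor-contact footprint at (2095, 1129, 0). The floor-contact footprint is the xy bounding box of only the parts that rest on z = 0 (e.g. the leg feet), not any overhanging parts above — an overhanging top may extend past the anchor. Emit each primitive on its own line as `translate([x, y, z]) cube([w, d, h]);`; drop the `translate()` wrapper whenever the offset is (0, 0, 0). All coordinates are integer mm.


translate([169, 248, 0]) cube([78, 78, 518]);
translate([169, 1051, 0]) cube([78, 78, 518]);
translate([2017, 248, 0]) cube([78, 78, 518]);
translate([2017, 1051, 0]) cube([78, 78, 518]);
translate([247, 248, 185]) cube([1770, 20, 163]);
translate([247, 1109, 185]) cube([1770, 20, 163]);
translate([169, 326, 185]) cube([20, 725, 163]);
translate([2075, 326, 185]) cube([20, 725, 163]);
translate([318, 248, 348]) cube([83, 881, 24]);
translate([472, 248, 348]) cube([83, 881, 24]);
translate([626, 248, 348]) cube([83, 881, 24]);
translate([780, 248, 348]) cube([83, 881, 24]);
translate([934, 248, 348]) cube([83, 881, 24]);
translate([1088, 248, 348]) cube([83, 881, 24]);
translate([1242, 248, 348]) cube([83, 881, 24]);
translate([1396, 248, 348]) cube([83, 881, 24]);
translate([1550, 248, 348]) cube([83, 881, 24]);
translate([1704, 248, 348]) cube([83, 881, 24]);
translate([1858, 248, 348]) cube([83, 881, 24]);


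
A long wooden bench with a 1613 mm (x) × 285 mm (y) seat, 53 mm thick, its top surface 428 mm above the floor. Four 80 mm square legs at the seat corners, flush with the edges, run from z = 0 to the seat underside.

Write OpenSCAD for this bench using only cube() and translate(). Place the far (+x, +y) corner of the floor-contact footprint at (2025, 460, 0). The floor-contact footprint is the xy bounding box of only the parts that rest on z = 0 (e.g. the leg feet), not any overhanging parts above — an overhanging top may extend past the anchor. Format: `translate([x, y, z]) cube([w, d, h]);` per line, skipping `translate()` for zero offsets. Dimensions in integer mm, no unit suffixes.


translate([412, 175, 375]) cube([1613, 285, 53]);
translate([412, 175, 0]) cube([80, 80, 375]);
translate([412, 380, 0]) cube([80, 80, 375]);
translate([1945, 175, 0]) cube([80, 80, 375]);
translate([1945, 380, 0]) cube([80, 80, 375]);


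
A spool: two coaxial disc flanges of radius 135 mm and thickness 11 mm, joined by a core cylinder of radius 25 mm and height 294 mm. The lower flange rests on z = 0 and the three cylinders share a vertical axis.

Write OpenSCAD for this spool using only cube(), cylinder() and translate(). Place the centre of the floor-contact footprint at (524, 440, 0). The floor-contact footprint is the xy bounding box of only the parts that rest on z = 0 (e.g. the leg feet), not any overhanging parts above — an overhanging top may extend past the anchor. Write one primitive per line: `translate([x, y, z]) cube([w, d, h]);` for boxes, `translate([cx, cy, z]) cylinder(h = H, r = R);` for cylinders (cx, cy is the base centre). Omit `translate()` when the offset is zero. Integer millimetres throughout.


translate([524, 440, 0]) cylinder(h = 11, r = 135);
translate([524, 440, 11]) cylinder(h = 294, r = 25);
translate([524, 440, 305]) cylinder(h = 11, r = 135);


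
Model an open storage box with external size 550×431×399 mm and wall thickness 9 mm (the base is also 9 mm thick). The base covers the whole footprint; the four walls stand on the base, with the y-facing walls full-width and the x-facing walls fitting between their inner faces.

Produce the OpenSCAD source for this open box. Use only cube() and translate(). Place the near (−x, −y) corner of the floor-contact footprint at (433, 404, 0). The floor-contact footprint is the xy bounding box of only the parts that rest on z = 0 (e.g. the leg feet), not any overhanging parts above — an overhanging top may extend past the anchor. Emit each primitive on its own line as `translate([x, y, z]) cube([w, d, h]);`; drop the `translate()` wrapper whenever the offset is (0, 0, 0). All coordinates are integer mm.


translate([433, 404, 0]) cube([550, 431, 9]);
translate([433, 404, 9]) cube([550, 9, 390]);
translate([433, 826, 9]) cube([550, 9, 390]);
translate([433, 413, 9]) cube([9, 413, 390]);
translate([974, 413, 9]) cube([9, 413, 390]);


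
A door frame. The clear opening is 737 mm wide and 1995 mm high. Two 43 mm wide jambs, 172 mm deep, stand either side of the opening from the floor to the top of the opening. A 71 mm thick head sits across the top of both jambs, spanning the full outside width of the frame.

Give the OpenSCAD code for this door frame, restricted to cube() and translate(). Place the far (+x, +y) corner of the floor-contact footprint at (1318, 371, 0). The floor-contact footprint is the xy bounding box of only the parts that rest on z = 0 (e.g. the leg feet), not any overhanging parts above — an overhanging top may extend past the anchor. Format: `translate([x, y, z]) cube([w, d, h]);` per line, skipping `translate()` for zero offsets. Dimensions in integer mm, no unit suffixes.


translate([495, 199, 0]) cube([43, 172, 1995]);
translate([1275, 199, 0]) cube([43, 172, 1995]);
translate([495, 199, 1995]) cube([823, 172, 71]);


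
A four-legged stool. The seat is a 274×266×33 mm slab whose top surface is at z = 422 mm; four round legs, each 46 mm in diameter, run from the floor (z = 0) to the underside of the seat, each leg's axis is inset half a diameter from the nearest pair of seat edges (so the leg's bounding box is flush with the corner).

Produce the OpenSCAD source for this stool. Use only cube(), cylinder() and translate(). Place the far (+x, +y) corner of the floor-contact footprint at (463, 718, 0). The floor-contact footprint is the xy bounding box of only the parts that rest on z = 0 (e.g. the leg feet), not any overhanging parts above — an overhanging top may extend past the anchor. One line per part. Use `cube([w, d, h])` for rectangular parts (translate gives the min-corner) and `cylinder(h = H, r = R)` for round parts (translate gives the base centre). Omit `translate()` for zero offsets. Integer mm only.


translate([189, 452, 389]) cube([274, 266, 33]);
translate([212, 475, 0]) cylinder(h = 389, r = 23);
translate([440, 475, 0]) cylinder(h = 389, r = 23);
translate([212, 695, 0]) cylinder(h = 389, r = 23);
translate([440, 695, 0]) cylinder(h = 389, r = 23);


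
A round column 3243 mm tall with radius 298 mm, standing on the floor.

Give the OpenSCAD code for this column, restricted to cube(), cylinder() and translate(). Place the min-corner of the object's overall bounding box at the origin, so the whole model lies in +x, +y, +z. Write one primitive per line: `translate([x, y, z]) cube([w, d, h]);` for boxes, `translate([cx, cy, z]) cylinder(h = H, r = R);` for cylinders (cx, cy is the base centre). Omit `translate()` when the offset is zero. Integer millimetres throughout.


translate([298, 298, 0]) cylinder(h = 3243, r = 298);


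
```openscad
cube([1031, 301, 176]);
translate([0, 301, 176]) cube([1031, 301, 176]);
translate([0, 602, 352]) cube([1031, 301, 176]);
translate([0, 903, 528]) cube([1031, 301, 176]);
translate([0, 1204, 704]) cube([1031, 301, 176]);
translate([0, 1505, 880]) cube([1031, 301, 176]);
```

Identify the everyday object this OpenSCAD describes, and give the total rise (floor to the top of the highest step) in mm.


A staircase. The total rise is 1056 mm.

6 identical blocks, each offset up and back from the previous — a staircase. Each step is 176 mm tall and there are 6 of them, so the total rise is 6 × 176 = 1056 mm.


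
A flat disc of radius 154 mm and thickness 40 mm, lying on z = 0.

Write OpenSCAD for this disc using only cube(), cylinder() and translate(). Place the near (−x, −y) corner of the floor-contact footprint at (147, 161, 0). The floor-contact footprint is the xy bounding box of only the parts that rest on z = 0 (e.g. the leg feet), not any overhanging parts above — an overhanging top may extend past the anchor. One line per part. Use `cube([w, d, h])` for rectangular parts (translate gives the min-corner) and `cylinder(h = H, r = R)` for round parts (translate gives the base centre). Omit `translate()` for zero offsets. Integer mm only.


translate([301, 315, 0]) cylinder(h = 40, r = 154);


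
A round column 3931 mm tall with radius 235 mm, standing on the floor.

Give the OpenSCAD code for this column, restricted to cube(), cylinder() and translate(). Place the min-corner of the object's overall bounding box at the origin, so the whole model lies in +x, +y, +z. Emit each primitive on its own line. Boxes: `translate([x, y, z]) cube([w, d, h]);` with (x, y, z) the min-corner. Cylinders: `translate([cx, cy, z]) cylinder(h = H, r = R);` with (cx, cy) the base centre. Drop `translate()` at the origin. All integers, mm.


translate([235, 235, 0]) cylinder(h = 3931, r = 235);


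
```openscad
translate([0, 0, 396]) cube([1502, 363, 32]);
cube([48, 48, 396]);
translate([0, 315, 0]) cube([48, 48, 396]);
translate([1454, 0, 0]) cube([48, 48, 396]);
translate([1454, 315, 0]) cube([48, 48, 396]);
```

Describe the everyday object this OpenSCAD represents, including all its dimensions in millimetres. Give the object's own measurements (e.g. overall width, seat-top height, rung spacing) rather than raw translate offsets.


A bench: a 1502×363 mm seat slab, 32 mm thick, top at z = 428 mm, on four 48×48 mm square legs flush with the seat corners and standing on z = 0.


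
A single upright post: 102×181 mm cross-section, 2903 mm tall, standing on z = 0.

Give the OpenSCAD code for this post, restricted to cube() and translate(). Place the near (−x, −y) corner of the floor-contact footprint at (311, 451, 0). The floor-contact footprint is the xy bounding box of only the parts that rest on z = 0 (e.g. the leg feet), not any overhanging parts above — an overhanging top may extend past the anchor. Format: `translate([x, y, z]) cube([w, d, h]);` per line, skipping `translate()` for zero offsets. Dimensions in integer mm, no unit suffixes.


translate([311, 451, 0]) cube([102, 181, 2903]);


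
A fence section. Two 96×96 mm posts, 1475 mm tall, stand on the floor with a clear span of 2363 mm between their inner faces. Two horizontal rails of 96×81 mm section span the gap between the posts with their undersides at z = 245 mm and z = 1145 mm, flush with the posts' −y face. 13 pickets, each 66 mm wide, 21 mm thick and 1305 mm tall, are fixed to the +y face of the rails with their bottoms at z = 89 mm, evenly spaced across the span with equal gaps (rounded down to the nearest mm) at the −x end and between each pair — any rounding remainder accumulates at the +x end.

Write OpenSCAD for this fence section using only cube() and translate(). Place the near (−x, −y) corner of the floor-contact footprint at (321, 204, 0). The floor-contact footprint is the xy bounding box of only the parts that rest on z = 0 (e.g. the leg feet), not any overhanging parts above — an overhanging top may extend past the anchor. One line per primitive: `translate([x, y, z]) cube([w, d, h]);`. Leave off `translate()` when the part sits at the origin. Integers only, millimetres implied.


translate([321, 204, 0]) cube([96, 96, 1475]);
translate([2780, 204, 0]) cube([96, 96, 1475]);
translate([417, 204, 245]) cube([2363, 96, 81]);
translate([417, 204, 1145]) cube([2363, 96, 81]);
translate([524, 300, 89]) cube([66, 21, 1305]);
translate([697, 300, 89]) cube([66, 21, 1305]);
translate([870, 300, 89]) cube([66, 21, 1305]);
translate([1043, 300, 89]) cube([66, 21, 1305]);
translate([1216, 300, 89]) cube([66, 21, 1305]);
translate([1389, 300, 89]) cube([66, 21, 1305]);
translate([1562, 300, 89]) cube([66, 21, 1305]);
translate([1735, 300, 89]) cube([66, 21, 1305]);
translate([1908, 300, 89]) cube([66, 21, 1305]);
translate([2081, 300, 89]) cube([66, 21, 1305]);
translate([2254, 300, 89]) cube([66, 21, 1305]);
translate([2427, 300, 89]) cube([66, 21, 1305]);
translate([2600, 300, 89]) cube([66, 21, 1305]);


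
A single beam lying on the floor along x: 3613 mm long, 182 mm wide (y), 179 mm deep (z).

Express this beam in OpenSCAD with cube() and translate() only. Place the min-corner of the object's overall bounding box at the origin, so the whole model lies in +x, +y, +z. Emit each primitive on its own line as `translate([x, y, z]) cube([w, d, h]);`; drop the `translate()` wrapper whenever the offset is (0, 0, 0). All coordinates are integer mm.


cube([3613, 182, 179]);


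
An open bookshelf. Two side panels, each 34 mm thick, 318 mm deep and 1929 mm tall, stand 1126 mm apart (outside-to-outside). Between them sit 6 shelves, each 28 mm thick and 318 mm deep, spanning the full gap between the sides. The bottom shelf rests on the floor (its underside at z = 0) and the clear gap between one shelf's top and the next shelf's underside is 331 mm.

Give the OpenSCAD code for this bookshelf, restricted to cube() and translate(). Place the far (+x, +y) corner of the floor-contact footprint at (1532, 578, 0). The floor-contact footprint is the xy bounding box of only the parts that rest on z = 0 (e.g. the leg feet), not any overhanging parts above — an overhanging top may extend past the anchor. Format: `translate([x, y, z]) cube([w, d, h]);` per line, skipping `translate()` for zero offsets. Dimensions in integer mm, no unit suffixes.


translate([406, 260, 0]) cube([34, 318, 1929]);
translate([1498, 260, 0]) cube([34, 318, 1929]);
translate([440, 260, 0]) cube([1058, 318, 28]);
translate([440, 260, 359]) cube([1058, 318, 28]);
translate([440, 260, 718]) cube([1058, 318, 28]);
translate([440, 260, 1077]) cube([1058, 318, 28]);
translate([440, 260, 1436]) cube([1058, 318, 28]);
translate([440, 260, 1795]) cube([1058, 318, 28]);


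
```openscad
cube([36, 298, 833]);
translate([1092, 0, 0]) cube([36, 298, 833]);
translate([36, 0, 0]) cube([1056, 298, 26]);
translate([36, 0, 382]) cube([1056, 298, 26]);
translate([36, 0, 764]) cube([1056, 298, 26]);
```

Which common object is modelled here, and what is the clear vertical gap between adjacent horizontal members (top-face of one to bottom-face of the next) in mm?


A bookshelf. The clear shelf gap is 356 mm.

Two tall side panels with 3 horizontal boards between them — a bookshelf. The first two shelf undersides are at z = 0 and z = 382; with shelf thickness 26, the clear gap is 382 − 0 − 26 = 356 mm.


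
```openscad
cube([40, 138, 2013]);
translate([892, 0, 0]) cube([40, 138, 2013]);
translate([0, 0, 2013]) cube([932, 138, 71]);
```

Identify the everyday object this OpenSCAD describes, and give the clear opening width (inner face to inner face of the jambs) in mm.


A door frame. The clear opening width is 852 mm.

Two 2013 mm tall posts with a header on top — a door frame. The left jamb is 40 mm wide at x = 0; the right jamb starts at x = 892. The clear opening is 892 − 40 = 852 mm.


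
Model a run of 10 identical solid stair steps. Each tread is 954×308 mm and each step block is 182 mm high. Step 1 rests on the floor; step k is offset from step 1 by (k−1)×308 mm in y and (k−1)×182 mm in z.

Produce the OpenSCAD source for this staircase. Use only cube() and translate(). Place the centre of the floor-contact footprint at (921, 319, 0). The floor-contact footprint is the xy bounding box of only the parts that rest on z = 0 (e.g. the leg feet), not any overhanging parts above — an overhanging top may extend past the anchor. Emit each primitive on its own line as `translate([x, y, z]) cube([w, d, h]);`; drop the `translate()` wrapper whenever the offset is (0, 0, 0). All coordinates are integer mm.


translate([444, 165, 0]) cube([954, 308, 182]);
translate([444, 473, 182]) cube([954, 308, 182]);
translate([444, 781, 364]) cube([954, 308, 182]);
translate([444, 1089, 546]) cube([954, 308, 182]);
translate([444, 1397, 728]) cube([954, 308, 182]);
translate([444, 1705, 910]) cube([954, 308, 182]);
translate([444, 2013, 1092]) cube([954, 308, 182]);
translate([444, 2321, 1274]) cube([954, 308, 182]);
translate([444, 2629, 1456]) cube([954, 308, 182]);
translate([444, 2937, 1638]) cube([954, 308, 182]);


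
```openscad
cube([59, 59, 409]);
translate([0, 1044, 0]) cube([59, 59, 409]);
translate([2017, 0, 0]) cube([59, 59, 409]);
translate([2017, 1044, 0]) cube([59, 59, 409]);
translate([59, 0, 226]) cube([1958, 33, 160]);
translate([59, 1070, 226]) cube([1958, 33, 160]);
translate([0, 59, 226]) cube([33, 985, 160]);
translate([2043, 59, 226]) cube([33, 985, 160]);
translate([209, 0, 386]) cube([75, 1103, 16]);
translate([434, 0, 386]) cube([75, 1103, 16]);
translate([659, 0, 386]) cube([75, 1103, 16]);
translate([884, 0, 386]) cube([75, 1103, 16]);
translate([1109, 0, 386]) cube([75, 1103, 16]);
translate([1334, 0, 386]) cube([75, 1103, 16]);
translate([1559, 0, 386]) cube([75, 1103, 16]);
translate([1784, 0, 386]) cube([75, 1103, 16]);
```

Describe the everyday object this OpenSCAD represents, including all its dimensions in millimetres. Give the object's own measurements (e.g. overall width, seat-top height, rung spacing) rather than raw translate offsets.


A bed frame 2076 mm long (x) by 1103 mm wide (y). Four 59×59 mm corner posts, 409 mm tall, at the corners of the footprint. Four rails of 33 mm thickness and 160 mm height run between adjacent posts with their undersides at z = 226 mm, their outer faces flush with the outside of the frame (the two x-running rails run between the posts' inner faces; the two y-running rails run between the posts' inner faces). 8 slats, each 75 mm wide (x) and 16 mm thick, lie across the top of the two x-running rails, running the full 1103 mm width of the frame in y; along x they sit between the end posts with a 150 mm gap after the −x posts and between neighbouring slats, leaving 158 mm before the +x posts.


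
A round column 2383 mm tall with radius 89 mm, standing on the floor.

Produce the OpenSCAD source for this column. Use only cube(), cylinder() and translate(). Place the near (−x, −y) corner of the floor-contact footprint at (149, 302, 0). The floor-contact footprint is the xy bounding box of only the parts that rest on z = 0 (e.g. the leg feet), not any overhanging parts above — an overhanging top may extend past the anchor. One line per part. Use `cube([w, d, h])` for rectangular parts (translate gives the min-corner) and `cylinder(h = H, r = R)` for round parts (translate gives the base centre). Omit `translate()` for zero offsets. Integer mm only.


translate([238, 391, 0]) cylinder(h = 2383, r = 89);


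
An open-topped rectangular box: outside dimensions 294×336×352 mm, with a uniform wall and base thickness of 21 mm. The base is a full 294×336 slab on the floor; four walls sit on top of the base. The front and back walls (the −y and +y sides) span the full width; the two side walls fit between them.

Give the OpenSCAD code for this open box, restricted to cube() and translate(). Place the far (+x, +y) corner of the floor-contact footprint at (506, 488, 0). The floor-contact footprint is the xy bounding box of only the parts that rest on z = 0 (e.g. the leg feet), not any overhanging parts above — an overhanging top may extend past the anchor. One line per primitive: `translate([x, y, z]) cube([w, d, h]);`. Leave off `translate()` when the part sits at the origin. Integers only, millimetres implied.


translate([212, 152, 0]) cube([294, 336, 21]);
translate([212, 152, 21]) cube([294, 21, 331]);
translate([212, 467, 21]) cube([294, 21, 331]);
translate([212, 173, 21]) cube([21, 294, 331]);
translate([485, 173, 21]) cube([21, 294, 331]);


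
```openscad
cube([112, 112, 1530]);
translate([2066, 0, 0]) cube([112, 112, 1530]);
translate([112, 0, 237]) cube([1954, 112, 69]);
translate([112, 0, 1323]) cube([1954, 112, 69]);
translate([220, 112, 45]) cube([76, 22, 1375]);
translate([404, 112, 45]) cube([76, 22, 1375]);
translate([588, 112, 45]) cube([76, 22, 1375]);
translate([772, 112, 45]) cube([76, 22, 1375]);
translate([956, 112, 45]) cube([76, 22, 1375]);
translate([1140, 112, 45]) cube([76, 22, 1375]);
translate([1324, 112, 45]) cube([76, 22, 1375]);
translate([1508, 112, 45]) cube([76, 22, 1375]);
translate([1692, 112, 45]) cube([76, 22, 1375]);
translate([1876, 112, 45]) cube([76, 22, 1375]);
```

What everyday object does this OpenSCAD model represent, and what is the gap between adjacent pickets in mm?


A fence section. The picket gap is 108 mm.

Two posts, two rails, 10 pickets — a fence section. Span 1954 mm holds 10 pickets of 76 mm with 11 equal gaps: ⌊(1954 − 10·76) / 11⌋ = 108 mm.
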